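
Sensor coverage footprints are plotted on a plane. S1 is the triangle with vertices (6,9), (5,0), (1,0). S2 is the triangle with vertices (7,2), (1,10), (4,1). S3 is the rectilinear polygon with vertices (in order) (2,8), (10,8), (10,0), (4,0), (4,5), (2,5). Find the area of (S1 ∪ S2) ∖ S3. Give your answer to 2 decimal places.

9.97

|S1 ∪ S2| = 25.9229.
|(S1 ∪ S2) ∩ S3| = 15.9507.
|(S1 ∪ S2) ∖ S3| = 25.9229 − 15.9507 = 9.97.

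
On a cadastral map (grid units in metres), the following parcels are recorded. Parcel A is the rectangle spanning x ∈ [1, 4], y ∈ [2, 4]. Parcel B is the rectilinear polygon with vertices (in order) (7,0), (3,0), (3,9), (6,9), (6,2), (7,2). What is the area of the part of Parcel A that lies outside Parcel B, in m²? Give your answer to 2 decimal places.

|Parcel A| = 6, |Parcel A∩Parcel B| = 2.
|Parcel A ∖ Parcel B| = |Parcel A| − |Parcel A∩Parcel B| = 6 − 2 = 4.00.

4.00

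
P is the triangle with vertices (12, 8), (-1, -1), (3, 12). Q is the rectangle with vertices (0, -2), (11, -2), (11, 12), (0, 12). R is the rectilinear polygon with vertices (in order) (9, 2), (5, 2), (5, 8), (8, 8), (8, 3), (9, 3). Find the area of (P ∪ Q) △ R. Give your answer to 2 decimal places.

136.85

|P ∪ Q| = 155.8472.
|(P ∪ Q) ∩ R| = 19.
|(P ∪ Q) △ R| = 155.8472 + 19 − 38 = 136.85.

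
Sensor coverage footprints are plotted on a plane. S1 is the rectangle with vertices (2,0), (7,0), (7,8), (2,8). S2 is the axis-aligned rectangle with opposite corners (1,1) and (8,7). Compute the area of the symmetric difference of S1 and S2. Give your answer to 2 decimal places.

|S1∩S2|: x∈[2,7], y∈[1,7] → 5·6 = 30.
|S1 △ S2| = |S1| + |S2| − 2·|S1∩S2| = 40 + 42 − 60 = 22.00.

22.00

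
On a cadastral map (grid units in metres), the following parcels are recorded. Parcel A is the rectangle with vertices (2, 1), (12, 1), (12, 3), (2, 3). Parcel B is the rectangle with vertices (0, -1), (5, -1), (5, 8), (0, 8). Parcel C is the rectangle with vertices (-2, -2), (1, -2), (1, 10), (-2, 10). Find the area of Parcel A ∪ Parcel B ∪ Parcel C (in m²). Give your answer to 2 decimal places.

86.00

By inclusion–exclusion:
Individual areas: |Parcel A| = 20, |Parcel B| = 45, |Parcel C| = 36.
|Parcel A∩Parcel B|: x∈[2,5], y∈[1,3] → 3·2 = 6.
|Parcel A∩Parcel C| = 0 (no overlap).
|Parcel B∩Parcel C|: x∈[0,1], y∈[-1,8] → 1·9 = 9.
|Parcel A∩Parcel B∩Parcel C| = 0.
|Parcel A ∪ Parcel B ∪ Parcel C| = 101 − 15 + 0 = 86.00.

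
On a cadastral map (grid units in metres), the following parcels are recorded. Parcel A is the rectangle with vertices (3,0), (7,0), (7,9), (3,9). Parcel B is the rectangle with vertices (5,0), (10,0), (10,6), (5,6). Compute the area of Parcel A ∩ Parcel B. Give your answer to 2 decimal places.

|Parcel A∩Parcel B|: x∈[5,7], y∈[0,6] → 2·6 = 12.

12.00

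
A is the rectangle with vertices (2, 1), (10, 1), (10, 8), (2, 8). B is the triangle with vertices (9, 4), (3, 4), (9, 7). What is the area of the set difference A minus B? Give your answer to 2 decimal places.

|A| = 56, |A∩B| = 9.
|A ∖ B| = |A| − |A∩B| = 56 − 9 = 47.00.

47.00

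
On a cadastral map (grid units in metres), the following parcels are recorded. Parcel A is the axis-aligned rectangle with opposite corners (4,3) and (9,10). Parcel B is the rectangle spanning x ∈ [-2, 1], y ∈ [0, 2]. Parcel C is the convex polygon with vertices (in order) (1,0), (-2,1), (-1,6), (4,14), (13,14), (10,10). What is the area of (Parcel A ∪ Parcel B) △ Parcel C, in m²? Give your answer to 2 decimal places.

|Parcel A ∪ Parcel B| = 41.
|(Parcel A ∪ Parcel B) ∩ Parcel C| = 23.8444.
|(Parcel A ∪ Parcel B) △ Parcel C| = 41 + 97 − 47.6889 = 90.31.

90.31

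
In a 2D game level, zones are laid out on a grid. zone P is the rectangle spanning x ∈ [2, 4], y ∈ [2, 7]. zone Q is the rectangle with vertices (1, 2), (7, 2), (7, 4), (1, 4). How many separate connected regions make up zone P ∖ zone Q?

1

zone P ∖ zone Q is a single connected region.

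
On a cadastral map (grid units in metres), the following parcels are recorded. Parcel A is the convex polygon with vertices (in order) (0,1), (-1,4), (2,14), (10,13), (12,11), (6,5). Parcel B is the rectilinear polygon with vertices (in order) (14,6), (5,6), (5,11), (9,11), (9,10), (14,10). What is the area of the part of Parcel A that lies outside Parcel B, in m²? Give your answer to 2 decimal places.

70.50

|Parcel A| = 90.5, |Parcel A∩Parcel B| = 20.
|Parcel A ∖ Parcel B| = |Parcel A| − |Parcel A∩Parcel B| = 90.5 − 20 = 70.50.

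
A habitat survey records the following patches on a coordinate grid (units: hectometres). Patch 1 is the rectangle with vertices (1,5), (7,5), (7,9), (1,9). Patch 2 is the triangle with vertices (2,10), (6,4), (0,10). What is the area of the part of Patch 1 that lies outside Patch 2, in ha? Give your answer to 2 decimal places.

|Patch 1| = 24, |Patch 1∩Patch 2| = 4.
|Patch 1 ∖ Patch 2| = |Patch 1| − |Patch 1∩Patch 2| = 24 − 4 = 20.00.

20.00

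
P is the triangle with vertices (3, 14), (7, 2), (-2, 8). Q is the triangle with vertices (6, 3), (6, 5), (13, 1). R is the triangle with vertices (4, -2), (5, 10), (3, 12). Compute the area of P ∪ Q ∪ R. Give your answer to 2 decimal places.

By inclusion–exclusion:
Individual areas: |P| = 42, |Q| = 7, |R| = 13.
|P∩Q| = 0.7368.
|P∩R| = 9.3623.
|Q∩R| = 0.
|P∩Q∩R| = 0.
|P ∪ Q ∪ R| = 62 − 10.0991 + 0 = 51.90.

51.90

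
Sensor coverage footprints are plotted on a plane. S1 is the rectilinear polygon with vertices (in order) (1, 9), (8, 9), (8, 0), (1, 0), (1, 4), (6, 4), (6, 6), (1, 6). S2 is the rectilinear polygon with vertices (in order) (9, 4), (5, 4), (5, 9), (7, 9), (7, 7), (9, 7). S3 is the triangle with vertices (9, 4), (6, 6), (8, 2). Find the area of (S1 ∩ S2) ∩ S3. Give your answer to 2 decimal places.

1.67

The region (S1 ∩ S2) ∩ S3 is the polygon with vertices (8,4), (7,4), (6,6), (8,4.667).
By the shoelace formula its area is 1.67.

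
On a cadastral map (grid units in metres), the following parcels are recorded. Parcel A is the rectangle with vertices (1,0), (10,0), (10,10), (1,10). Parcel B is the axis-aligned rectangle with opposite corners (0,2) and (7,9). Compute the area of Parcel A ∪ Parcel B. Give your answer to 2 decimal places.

By inclusion–exclusion:
Individual areas: |Parcel A| = 90, |Parcel B| = 49.
|Parcel A∩Parcel B|: x∈[1,7], y∈[2,9] → 6·7 = 42.
|Parcel A ∪ Parcel B| = 139 − 42 = 97.00.

97.00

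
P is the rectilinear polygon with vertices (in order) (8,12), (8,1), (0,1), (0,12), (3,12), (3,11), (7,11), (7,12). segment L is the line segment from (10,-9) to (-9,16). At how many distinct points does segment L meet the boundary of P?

The segment meets the boundary at (0,4.158), (2.4,1).

2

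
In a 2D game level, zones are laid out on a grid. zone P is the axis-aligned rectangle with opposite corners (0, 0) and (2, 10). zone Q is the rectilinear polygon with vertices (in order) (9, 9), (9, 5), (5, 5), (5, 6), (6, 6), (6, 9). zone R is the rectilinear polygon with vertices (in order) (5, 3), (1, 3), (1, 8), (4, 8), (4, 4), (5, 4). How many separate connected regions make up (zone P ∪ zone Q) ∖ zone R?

2

(zone P ∪ zone Q) ∖ zone R splits into 2 disjoint pieces (area 15, area 13).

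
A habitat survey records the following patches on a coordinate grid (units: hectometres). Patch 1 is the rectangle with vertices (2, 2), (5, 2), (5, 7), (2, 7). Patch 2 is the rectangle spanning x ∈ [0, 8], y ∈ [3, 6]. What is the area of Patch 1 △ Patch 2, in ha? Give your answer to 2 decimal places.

21.00

|Patch 1∩Patch 2|: x∈[2,5], y∈[3,6] → 3·3 = 9.
|Patch 1 △ Patch 2| = |Patch 1| + |Patch 2| − 2·|Patch 1∩Patch 2| = 15 + 24 − 18 = 21.00.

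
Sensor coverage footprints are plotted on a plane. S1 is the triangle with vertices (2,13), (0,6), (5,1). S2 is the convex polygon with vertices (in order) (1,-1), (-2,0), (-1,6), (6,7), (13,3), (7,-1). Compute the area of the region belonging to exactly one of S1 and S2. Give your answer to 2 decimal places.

85.79

|S1| = 22.5, |S2| = 85, |S1∩S2| = 10.8566.
|S1 △ S2| = |S1| + |S2| − 2·|S1∩S2| = 22.5 + 85 − 21.7131 = 85.79.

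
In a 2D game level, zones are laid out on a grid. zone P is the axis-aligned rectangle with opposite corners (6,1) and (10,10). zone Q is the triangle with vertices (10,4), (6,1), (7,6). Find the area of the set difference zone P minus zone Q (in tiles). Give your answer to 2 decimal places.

|zone P| = 36, |zone P∩zone Q| = 8.5.
|zone P ∖ zone Q| = |zone P| − |zone P∩zone Q| = 36 − 8.5 = 27.50.

27.50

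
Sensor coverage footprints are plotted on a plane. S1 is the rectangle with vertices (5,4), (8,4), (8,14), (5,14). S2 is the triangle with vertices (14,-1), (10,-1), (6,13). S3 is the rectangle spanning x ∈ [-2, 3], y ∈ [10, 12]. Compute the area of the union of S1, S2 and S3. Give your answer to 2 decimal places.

By inclusion–exclusion:
Individual areas: |S1| = 30, |S2| = 28, |S3| = 10.
|S1∩S2| = 3.5.
|S1∩S3| = 0 (no overlap).
|S2∩S3| = 0.
|S1∩S2∩S3| = 0.
|S1 ∪ S2 ∪ S3| = 68 − 3.5 + 0 = 64.50.

64.50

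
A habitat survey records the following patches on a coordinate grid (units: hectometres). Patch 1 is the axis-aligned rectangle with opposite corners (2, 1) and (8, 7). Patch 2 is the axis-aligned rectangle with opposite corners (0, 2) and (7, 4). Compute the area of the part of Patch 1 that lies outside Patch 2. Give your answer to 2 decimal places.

|Patch 1∩Patch 2|: x∈[2,7], y∈[2,4] → 5·2 = 10.
|Patch 1| = 36.
|Patch 1 ∖ Patch 2| = |Patch 1| − |Patch 1∩Patch 2| = 36 − 10 = 26.00.

26.00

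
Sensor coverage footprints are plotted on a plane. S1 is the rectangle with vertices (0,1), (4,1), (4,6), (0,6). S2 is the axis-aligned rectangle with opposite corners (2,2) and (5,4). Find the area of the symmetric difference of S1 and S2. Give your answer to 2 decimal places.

18.00

|S1∩S2|: x∈[2,4], y∈[2,4] → 2·2 = 4.
|S1 △ S2| = |S1| + |S2| − 2·|S1∩S2| = 20 + 6 − 8 = 18.00.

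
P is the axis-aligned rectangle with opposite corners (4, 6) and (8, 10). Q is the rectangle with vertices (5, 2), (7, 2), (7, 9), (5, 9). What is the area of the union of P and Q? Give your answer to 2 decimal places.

24.00

By inclusion–exclusion:
Individual areas: |P| = 16, |Q| = 14.
|P∩Q|: x∈[5,7], y∈[6,9] → 2·3 = 6.
|P ∪ Q| = 30 − 6 = 24.00.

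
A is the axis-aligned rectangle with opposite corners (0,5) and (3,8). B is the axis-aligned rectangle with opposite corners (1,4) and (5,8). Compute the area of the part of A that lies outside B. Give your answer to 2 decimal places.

3.00

|A∩B|: x∈[1,3], y∈[5,8] → 2·3 = 6.
|A| = 9.
|A ∖ B| = |A| − |A∩B| = 9 − 6 = 3.00.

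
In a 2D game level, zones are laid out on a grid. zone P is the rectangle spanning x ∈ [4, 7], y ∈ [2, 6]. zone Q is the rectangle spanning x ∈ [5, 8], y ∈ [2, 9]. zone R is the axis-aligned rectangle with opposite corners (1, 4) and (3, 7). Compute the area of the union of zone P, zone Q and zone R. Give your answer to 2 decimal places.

31.00

By inclusion–exclusion:
Individual areas: |zone P| = 12, |zone Q| = 21, |zone R| = 6.
|zone P∩zone Q|: x∈[5,7], y∈[2,6] → 2·4 = 8.
|zone P∩zone R| = 0 (no overlap).
|zone Q∩zone R| = 0 (no overlap).
|zone P∩zone Q∩zone R| = 0.
|zone P ∪ zone Q ∪ zone R| = 39 − 8 + 0 = 31.00.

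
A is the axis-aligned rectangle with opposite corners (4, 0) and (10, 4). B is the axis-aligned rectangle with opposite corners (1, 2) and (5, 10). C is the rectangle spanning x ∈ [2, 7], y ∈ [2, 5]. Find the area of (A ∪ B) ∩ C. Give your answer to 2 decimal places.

13.00

The region (A ∪ B) ∩ C is the polygon with vertices (2,2), (2,5), (5,5), (5,4), (7,4), (7,2), (4,2).
By the shoelace formula its area is 13.00.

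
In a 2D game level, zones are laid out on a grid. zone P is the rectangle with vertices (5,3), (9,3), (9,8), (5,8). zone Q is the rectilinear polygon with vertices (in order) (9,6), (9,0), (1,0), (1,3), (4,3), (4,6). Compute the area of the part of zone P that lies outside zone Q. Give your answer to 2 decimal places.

8.00

|zone P| = 20, |zone P∩zone Q| = 12.
|zone P ∖ zone Q| = |zone P| − |zone P∩zone Q| = 20 − 12 = 8.00.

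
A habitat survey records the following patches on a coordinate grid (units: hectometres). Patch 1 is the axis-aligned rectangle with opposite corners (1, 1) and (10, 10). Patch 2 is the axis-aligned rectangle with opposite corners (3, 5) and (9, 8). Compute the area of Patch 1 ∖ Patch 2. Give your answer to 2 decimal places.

|Patch 1∩Patch 2|: x∈[3,9], y∈[5,8] → 6·3 = 18.
|Patch 1| = 81.
|Patch 1 ∖ Patch 2| = |Patch 1| − |Patch 1∩Patch 2| = 81 − 18 = 63.00.

63.00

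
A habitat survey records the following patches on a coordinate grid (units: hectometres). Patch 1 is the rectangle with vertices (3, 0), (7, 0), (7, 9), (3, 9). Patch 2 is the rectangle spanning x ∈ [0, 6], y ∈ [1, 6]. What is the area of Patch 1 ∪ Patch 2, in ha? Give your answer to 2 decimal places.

By inclusion–exclusion:
Individual areas: |Patch 1| = 36, |Patch 2| = 30.
|Patch 1∩Patch 2|: x∈[3,6], y∈[1,6] → 3·5 = 15.
|Patch 1 ∪ Patch 2| = 66 − 15 = 51.00.

51.00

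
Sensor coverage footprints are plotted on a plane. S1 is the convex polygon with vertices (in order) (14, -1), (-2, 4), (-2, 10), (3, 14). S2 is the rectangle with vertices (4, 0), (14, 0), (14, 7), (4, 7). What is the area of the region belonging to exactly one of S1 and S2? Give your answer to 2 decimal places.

98.15

|S1| = 107.5, |S2| = 70, |S1∩S2| = 39.675.
|S1 △ S2| = |S1| + |S2| − 2·|S1∩S2| = 107.5 + 70 − 79.35 = 98.15.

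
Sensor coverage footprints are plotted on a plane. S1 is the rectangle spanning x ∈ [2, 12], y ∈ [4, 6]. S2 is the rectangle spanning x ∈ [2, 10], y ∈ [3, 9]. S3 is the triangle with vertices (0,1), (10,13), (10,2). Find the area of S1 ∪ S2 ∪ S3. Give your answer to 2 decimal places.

72.07

By inclusion–exclusion:
Individual areas: |S1| = 20, |S2| = 48, |S3| = 55.
|S1∩S2|: x∈[2,10], y∈[4,6] → 8·2 = 16.
|S1∩S3| = 13.3333.
|S2∩S3| = 34.9333.
|S1∩S2∩S3| = 13.3333.
|S1 ∪ S2 ∪ S3| = 123 − 64.2667 + 13.3333 = 72.07.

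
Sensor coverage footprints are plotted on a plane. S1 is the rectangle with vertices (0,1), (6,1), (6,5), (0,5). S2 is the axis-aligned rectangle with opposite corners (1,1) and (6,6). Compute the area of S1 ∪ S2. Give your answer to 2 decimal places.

29.00

By inclusion–exclusion:
Individual areas: |S1| = 24, |S2| = 25.
|S1∩S2|: x∈[1,6], y∈[1,5] → 5·4 = 20.
|S1 ∪ S2| = 49 − 20 = 29.00.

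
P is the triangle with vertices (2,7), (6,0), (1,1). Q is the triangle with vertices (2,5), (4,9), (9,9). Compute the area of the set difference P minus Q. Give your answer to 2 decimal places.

15.17

|P| = 15.5, |P∩Q| = 0.3282.
|P ∖ Q| = |P| − |P∩Q| = 15.5 − 0.3282 = 15.17.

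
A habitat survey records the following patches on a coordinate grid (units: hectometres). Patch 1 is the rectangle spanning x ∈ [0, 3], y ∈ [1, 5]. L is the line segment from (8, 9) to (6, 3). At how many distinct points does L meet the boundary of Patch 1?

The segment lies entirely outside Patch 1 and never meets its boundary.

0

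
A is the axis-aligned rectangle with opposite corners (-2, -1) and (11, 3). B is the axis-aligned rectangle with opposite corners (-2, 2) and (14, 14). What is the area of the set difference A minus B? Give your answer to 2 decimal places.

|A∩B|: x∈[-2,11], y∈[2,3] → 13·1 = 13.
|A| = 52.
|A ∖ B| = |A| − |A∩B| = 52 − 13 = 39.00.

39.00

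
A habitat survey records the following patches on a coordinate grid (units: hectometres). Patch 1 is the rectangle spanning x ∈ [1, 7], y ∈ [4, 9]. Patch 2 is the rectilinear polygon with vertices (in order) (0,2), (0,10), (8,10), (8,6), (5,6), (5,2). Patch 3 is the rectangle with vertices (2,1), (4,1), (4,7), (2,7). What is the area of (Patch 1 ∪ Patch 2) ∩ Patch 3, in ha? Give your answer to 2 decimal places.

10.00

The region (Patch 1 ∪ Patch 2) ∩ Patch 3 is the polygon with vertices (2,2), (2,7), (4,7), (4,2).
By the shoelace formula its area is 10.00.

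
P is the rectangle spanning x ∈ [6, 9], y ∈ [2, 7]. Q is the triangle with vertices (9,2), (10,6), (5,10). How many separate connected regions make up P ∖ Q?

P ∖ Q splits into 2 disjoint pieces (area 0.025, area 8.75).

2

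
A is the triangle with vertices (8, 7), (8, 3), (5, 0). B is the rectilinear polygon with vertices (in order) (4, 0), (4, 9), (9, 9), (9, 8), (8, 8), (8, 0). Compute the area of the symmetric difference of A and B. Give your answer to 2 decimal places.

31.00

|A| = 6, |B| = 37, |A∩B| = 6.
|A △ B| = |A| + |B| − 2·|A∩B| = 6 + 37 − 12 = 31.00.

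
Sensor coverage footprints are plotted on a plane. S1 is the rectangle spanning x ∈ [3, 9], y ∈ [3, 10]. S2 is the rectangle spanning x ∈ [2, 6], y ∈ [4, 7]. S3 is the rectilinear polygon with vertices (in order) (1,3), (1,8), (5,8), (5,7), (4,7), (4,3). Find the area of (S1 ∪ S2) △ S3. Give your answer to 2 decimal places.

|S1 ∪ S2| = 45.
|(S1 ∪ S2) ∩ S3| = 9.
|(S1 ∪ S2) △ S3| = 45 + 16 − 18 = 43.00.

43.00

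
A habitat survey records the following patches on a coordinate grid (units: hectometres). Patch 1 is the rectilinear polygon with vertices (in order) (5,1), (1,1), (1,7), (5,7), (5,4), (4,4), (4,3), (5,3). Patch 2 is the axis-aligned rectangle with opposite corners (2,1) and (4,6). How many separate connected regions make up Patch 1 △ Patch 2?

2

Patch 1 △ Patch 2 splits into 2 disjoint pieces (area 2, area 11).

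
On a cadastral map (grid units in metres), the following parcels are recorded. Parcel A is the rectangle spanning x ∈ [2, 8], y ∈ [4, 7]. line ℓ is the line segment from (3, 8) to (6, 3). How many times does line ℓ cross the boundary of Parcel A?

The segment meets the boundary at (5.4,4), (3.6,7).

2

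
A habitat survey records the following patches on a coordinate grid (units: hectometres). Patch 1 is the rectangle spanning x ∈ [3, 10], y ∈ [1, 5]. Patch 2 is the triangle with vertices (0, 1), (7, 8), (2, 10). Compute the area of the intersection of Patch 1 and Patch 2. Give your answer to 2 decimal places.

The intersection is the polygon with vertices (3,5), (4,5), (3,4).
By the shoelace formula its area is 0.50.

0.50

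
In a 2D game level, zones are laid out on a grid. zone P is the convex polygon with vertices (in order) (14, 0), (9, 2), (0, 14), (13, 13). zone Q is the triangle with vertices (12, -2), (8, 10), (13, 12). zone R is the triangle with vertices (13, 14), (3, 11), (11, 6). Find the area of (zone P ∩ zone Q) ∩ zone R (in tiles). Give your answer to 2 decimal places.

The region (zone P ∩ zone Q) ∩ zone R is the polygon with vertices (8,10), (12.444,11.778), (11,6), (8.895,7.316).
By the shoelace formula its area is 13.79.

13.79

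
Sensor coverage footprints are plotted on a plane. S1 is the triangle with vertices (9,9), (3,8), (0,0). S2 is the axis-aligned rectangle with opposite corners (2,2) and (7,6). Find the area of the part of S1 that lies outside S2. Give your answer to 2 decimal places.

14.58

|S1| = 22.5, |S1∩S2| = 7.9167.
|S1 ∖ S2| = |S1| − |S1∩S2| = 22.5 − 7.9167 = 14.58.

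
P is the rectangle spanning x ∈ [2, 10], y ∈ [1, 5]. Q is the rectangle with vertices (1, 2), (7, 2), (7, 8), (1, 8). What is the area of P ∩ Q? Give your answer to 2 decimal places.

|P∩Q|: x∈[2,7], y∈[2,5] → 5·3 = 15.

15.00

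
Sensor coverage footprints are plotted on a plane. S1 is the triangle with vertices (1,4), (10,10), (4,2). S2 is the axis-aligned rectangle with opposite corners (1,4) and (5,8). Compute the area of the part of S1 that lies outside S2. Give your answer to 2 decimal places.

12.67

|S1| = 18, |S1∩S2| = 5.3333.
|S1 ∖ S2| = |S1| − |S1∩S2| = 18 − 5.3333 = 12.67.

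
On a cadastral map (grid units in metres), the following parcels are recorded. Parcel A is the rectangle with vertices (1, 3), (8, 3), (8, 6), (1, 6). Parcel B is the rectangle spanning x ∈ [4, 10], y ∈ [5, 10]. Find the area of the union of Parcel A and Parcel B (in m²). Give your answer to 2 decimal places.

By inclusion–exclusion:
Individual areas: |Parcel A| = 21, |Parcel B| = 30.
|Parcel A∩Parcel B|: x∈[4,8], y∈[5,6] → 4·1 = 4.
|Parcel A ∪ Parcel B| = 51 − 4 = 47.00.

47.00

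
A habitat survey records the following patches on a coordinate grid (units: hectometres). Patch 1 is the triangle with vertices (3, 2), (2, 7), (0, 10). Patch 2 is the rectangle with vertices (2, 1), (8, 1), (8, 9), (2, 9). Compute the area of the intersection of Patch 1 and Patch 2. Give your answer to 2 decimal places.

The intersection is the polygon with vertices (3,2), (2,4.667), (2,7).
By the shoelace formula its area is 1.17.

1.17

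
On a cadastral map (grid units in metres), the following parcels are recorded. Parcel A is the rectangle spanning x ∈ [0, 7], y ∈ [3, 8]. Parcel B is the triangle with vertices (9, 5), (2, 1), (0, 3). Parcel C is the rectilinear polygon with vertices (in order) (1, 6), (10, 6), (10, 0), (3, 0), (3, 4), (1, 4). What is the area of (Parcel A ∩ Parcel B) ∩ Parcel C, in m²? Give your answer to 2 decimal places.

The region (Parcel A ∩ Parcel B) ∩ Parcel C is the polygon with vertices (5.5,3), (3,3), (3,3.667), (7,4.556), (7,3.857).
By the shoelace formula its area is 3.80.

3.80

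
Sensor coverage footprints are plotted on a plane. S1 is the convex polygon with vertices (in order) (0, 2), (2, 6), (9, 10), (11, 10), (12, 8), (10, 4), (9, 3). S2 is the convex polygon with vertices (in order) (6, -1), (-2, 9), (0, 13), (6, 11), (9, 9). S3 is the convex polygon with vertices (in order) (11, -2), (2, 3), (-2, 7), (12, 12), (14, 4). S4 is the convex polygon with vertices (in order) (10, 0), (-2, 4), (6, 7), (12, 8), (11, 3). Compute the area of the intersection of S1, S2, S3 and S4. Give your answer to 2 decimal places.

The intersection is the polygon with vertices (7.138,2.793), (3.306,2.367), (1.385,4.769), (1.692,5.385), (6,7), (8.526,7.421).
By the shoelace formula its area is 22.62.

22.62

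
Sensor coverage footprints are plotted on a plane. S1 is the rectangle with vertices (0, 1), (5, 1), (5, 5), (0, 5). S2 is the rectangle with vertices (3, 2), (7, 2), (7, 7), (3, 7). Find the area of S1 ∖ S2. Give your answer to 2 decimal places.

|S1∩S2|: x∈[3,5], y∈[2,5] → 2·3 = 6.
|S1| = 20.
|S1 ∖ S2| = |S1| − |S1∩S2| = 20 − 6 = 14.00.

14.00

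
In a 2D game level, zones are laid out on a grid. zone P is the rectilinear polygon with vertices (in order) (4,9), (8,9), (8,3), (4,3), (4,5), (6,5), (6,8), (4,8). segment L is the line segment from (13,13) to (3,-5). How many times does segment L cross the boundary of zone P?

The segment meets the boundary at (7.444,3), (8,4).

2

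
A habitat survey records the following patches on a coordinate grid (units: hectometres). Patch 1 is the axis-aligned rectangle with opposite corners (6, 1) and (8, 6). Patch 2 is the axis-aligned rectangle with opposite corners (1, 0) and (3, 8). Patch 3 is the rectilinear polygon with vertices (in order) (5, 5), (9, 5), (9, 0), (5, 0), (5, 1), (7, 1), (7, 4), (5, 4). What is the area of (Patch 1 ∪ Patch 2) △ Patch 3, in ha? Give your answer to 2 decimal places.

30.00

|Patch 1 ∪ Patch 2| = 26.
|(Patch 1 ∪ Patch 2) ∩ Patch 3| = 5.
|(Patch 1 ∪ Patch 2) △ Patch 3| = 26 + 14 − 10 = 30.00.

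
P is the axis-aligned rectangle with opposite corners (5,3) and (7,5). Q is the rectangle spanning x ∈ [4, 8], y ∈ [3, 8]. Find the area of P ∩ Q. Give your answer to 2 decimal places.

|P∩Q|: x∈[5,7], y∈[3,5] → 2·2 = 4.

4.00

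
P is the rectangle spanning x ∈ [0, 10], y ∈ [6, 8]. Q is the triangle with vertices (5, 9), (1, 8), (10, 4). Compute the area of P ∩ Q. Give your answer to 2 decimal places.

The intersection is the polygon with vertices (6,8), (8,6), (5.5,6), (1,8).
By the shoelace formula its area is 7.50.

7.50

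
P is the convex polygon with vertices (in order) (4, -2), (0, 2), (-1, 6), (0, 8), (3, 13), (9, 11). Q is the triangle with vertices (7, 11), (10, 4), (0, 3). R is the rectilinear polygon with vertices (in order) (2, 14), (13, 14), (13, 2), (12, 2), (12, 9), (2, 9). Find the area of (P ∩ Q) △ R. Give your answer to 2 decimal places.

84.19

|P ∩ Q| = 27.4085.
|(P ∩ Q) ∩ R| = 2.6071.
|(P ∩ Q) △ R| = 27.4085 + 62 − 5.2143 = 84.19.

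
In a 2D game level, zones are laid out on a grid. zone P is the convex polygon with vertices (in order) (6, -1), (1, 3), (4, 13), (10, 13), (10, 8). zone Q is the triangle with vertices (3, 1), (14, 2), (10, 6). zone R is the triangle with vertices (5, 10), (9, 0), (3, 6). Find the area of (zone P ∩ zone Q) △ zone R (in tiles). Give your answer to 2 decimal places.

|zone P ∩ zone Q| = 7.1601.
|(zone P ∩ zone Q) ∩ zone R| = 2.1965.
|(zone P ∩ zone Q) △ zone R| = 7.1601 + 18 − 4.393 = 20.77.

20.77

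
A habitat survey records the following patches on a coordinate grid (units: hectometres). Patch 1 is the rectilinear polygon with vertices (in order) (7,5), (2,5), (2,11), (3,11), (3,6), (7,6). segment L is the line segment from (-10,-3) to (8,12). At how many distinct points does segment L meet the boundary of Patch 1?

The segment meets the boundary at (3,7.833), (2,7).

2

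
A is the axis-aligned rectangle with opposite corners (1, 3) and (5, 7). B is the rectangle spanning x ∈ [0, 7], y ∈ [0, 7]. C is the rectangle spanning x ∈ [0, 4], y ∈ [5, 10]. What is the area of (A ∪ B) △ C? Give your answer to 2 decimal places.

53.00

|A ∪ B| = 49.
|(A ∪ B) ∩ C| = 8.
|(A ∪ B) △ C| = 49 + 20 − 16 = 53.00.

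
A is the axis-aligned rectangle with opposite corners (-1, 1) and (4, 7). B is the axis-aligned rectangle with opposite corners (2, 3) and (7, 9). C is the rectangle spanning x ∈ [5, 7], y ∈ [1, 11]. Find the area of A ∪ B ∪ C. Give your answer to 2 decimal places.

By inclusion–exclusion:
Individual areas: |A| = 30, |B| = 30, |C| = 20.
|A∩B|: x∈[2,4], y∈[3,7] → 2·4 = 8.
|A∩C| = 0 (no overlap).
|B∩C|: x∈[5,7], y∈[3,9] → 2·6 = 12.
|A∩B∩C| = 0.
|A ∪ B ∪ C| = 80 − 20 + 0 = 60.00.

60.00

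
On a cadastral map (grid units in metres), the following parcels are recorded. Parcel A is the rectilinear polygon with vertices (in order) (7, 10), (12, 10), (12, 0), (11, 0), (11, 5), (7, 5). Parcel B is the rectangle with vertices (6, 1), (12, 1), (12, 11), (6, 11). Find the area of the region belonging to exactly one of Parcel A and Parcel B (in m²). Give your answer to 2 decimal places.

32.00

|Parcel A| = 30, |Parcel B| = 60, |Parcel A∩Parcel B| = 29.
|Parcel A △ Parcel B| = |Parcel A| + |Parcel B| − 2·|Parcel A∩Parcel B| = 30 + 60 − 58 = 32.00.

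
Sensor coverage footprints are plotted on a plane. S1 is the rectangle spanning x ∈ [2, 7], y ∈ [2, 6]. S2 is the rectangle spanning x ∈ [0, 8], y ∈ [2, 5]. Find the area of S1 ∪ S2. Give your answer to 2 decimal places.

By inclusion–exclusion:
Individual areas: |S1| = 20, |S2| = 24.
|S1∩S2|: x∈[2,7], y∈[2,5] → 5·3 = 15.
|S1 ∪ S2| = 44 − 15 = 29.00.

29.00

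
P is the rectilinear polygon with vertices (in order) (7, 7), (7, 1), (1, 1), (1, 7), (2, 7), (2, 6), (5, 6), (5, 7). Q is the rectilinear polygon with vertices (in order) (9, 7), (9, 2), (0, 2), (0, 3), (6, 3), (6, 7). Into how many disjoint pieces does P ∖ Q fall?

2

P ∖ Q splits into 2 disjoint pieces (area 6, area 17).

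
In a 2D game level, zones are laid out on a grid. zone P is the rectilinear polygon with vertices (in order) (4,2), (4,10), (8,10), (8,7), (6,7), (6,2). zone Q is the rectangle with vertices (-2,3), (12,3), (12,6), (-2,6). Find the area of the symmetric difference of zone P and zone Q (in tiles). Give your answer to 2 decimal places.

|zone P| = 22, |zone Q| = 42, |zone P∩zone Q| = 6.
|zone P △ zone Q| = |zone P| + |zone Q| − 2·|zone P∩zone Q| = 22 + 42 − 12 = 52.00.

52.00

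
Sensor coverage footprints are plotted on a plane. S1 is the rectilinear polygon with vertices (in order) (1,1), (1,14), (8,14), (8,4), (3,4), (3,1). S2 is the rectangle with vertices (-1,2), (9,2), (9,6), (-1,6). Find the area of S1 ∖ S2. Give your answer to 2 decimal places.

|S1| = 76, |S1∩S2| = 18.
|S1 ∖ S2| = |S1| − |S1∩S2| = 76 − 18 = 58.00.

58.00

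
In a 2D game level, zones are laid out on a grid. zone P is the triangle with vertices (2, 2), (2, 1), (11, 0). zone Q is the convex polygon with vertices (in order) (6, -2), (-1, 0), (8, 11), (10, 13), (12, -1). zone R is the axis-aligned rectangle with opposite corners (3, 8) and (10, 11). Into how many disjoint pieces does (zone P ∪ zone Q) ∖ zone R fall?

1

(zone P ∪ zone Q) ∖ zone R is a single connected region.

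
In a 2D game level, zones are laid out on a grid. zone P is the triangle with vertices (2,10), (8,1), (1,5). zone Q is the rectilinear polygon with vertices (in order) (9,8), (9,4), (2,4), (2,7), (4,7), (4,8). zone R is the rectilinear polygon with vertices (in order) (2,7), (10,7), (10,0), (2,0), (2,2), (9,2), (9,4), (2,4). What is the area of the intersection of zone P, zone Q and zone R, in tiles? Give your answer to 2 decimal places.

8.84

The intersection is the polygon with vertices (2.75,4), (2,4.429), (2,7), (4,7), (6,4).
By the shoelace formula its area is 8.84.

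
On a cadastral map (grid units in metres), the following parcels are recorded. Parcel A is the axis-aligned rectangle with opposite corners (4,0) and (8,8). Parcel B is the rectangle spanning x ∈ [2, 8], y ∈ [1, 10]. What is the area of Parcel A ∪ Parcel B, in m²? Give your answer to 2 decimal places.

58.00

By inclusion–exclusion:
Individual areas: |Parcel A| = 32, |Parcel B| = 54.
|Parcel A∩Parcel B|: x∈[4,8], y∈[1,8] → 4·7 = 28.
|Parcel A ∪ Parcel B| = 86 − 28 = 58.00.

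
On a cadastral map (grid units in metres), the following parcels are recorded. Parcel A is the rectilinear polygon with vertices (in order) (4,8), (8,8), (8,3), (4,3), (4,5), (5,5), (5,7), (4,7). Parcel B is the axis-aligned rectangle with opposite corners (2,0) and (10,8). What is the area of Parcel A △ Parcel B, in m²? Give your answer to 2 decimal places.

|Parcel A| = 18, |Parcel B| = 64, |Parcel A∩Parcel B| = 18.
|Parcel A △ Parcel B| = |Parcel A| + |Parcel B| − 2·|Parcel A∩Parcel B| = 18 + 64 − 36 = 46.00.

46.00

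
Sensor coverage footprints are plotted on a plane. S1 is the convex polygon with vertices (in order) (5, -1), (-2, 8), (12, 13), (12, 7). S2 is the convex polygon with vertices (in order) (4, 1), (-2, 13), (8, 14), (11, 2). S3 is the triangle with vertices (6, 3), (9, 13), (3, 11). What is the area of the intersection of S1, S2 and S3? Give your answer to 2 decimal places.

The intersection is the polygon with vertices (8.591,11.636), (6,3), (3.402,9.929), (8.557,11.771).
By the shoelace formula its area is 20.57.

20.57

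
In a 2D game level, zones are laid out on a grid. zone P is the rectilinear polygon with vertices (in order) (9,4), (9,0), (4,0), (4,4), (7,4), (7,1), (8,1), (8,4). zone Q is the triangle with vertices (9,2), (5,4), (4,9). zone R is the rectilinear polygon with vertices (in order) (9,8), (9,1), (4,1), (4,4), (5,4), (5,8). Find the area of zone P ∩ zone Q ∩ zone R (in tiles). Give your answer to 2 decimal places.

1.45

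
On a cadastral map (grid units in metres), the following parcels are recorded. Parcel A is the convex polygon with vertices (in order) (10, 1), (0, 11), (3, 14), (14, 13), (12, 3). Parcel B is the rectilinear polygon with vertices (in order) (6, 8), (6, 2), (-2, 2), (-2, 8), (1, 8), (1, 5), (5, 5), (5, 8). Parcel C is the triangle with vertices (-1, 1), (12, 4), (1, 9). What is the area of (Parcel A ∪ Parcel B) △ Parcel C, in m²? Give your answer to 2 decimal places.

121.62

|Parcel A ∪ Parcel B| = 139.5.
|(Parcel A ∪ Parcel B) ∩ Parcel C| = 33.4399.
|(Parcel A ∪ Parcel B) △ Parcel C| = 139.5 + 49 − 66.8798 = 121.62.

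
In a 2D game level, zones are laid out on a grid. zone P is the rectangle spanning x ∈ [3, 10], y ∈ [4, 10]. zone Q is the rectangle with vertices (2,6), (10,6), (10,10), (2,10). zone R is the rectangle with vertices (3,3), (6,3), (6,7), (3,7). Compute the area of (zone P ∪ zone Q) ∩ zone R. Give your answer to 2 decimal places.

9.00

The region (zone P ∪ zone Q) ∩ zone R is the polygon with vertices (3,4), (3,6), (3,7), (6,7), (6,4).
By the shoelace formula its area is 9.00.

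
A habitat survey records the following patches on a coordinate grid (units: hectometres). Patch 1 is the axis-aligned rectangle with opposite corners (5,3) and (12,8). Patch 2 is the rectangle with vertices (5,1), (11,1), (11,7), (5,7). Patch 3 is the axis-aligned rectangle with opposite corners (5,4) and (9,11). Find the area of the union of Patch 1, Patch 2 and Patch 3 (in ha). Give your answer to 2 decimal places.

59.00

By inclusion–exclusion:
Individual areas: |Patch 1| = 35, |Patch 2| = 36, |Patch 3| = 28.
|Patch 1∩Patch 2|: x∈[5,11], y∈[3,7] → 6·4 = 24.
|Patch 1∩Patch 3|: x∈[5,9], y∈[4,8] → 4·4 = 16.
|Patch 2∩Patch 3|: x∈[5,9], y∈[4,7] → 4·3 = 12.
|Patch 1∩Patch 2∩Patch 3| = 12.
|Patch 1 ∪ Patch 2 ∪ Patch 3| = 99 − 52 + 12 = 59.00.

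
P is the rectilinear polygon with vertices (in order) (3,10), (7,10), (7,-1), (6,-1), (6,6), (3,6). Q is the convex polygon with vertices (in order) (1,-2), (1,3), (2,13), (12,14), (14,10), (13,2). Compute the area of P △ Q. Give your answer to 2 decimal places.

139.67

|P| = 23, |Q| = 161, |P∩Q| = 22.1667.
|P △ Q| = |P| + |Q| − 2·|P∩Q| = 23 + 161 − 44.3333 = 139.67.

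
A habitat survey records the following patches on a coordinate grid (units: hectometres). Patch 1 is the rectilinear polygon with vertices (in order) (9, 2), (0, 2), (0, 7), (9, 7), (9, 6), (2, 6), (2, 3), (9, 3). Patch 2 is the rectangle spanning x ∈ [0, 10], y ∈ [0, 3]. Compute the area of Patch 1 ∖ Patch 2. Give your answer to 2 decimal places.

|Patch 1| = 24, |Patch 1∩Patch 2| = 9.
|Patch 1 ∖ Patch 2| = |Patch 1| − |Patch 1∩Patch 2| = 24 − 9 = 15.00.

15.00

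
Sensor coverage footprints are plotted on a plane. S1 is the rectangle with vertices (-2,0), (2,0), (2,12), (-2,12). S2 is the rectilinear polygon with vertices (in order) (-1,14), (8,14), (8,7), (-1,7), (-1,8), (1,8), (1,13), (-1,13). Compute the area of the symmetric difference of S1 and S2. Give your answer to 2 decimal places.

87.00

|S1| = 48, |S2| = 53, |S1∩S2| = 7.
|S1 △ S2| = |S1| + |S2| − 2·|S1∩S2| = 48 + 53 − 14 = 87.00.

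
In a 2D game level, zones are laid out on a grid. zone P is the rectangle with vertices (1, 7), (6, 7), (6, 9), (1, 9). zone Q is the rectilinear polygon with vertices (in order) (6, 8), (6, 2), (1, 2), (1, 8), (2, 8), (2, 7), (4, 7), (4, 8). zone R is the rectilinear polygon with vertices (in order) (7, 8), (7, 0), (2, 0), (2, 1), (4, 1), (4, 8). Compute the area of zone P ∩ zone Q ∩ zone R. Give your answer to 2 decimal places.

2.00

The intersection is the polygon with vertices (4,8), (6,8), (6,7), (4,7).
By the shoelace formula its area is 2.00.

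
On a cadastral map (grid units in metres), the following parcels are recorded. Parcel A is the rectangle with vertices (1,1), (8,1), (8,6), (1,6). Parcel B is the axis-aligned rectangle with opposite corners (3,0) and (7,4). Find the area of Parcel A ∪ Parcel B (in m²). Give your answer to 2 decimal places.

By inclusion–exclusion:
Individual areas: |Parcel A| = 35, |Parcel B| = 16.
|Parcel A∩Parcel B|: x∈[3,7], y∈[1,4] → 4·3 = 12.
|Parcel A ∪ Parcel B| = 51 − 12 = 39.00.

39.00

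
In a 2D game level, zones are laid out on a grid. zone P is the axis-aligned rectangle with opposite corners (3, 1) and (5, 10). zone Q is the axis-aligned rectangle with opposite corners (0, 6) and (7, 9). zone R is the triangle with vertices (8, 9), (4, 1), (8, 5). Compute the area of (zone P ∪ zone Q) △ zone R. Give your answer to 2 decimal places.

39.50

|zone P ∪ zone Q| = 33.
|(zone P ∪ zone Q) ∩ zone R| = 0.75.
|(zone P ∪ zone Q) △ zone R| = 33 + 8 − 1.5 = 39.50.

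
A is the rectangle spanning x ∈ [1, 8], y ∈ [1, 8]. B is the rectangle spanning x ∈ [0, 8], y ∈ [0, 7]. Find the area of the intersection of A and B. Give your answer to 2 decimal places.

|A∩B|: x∈[1,8], y∈[1,7] → 7·6 = 42.

42.00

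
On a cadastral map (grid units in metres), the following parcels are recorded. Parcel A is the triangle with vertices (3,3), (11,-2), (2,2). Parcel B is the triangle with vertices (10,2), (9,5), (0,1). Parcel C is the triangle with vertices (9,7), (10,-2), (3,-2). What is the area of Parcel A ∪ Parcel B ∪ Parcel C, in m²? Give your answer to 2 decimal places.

By inclusion–exclusion:
Individual areas: |Parcel A| = 6.5, |Parcel B| = 15.5, |Parcel C| = 31.5.
|Parcel A∩Parcel B| = 2.0656.
|Parcel A∩Parcel C| = 3.0442.
|Parcel B∩Parcel C| = 8.4903.
|Parcel A∩Parcel B∩Parcel C| = 0.
|Parcel A ∪ Parcel B ∪ Parcel C| = 53.5 − 13.6001 + 0 = 39.90.

39.90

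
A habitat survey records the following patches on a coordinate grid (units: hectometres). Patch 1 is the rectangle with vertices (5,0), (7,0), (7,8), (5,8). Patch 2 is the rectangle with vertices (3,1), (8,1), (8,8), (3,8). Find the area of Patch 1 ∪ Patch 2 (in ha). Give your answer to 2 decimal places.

By inclusion–exclusion:
Individual areas: |Patch 1| = 16, |Patch 2| = 35.
|Patch 1∩Patch 2|: x∈[5,7], y∈[1,8] → 2·7 = 14.
|Patch 1 ∪ Patch 2| = 51 − 14 = 37.00.

37.00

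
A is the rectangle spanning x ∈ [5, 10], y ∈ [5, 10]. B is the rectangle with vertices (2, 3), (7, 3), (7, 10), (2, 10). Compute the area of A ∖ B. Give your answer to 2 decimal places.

15.00

|A∩B|: x∈[5,7], y∈[5,10] → 2·5 = 10.
|A| = 25.
|A ∖ B| = |A| − |A∩B| = 25 − 10 = 15.00.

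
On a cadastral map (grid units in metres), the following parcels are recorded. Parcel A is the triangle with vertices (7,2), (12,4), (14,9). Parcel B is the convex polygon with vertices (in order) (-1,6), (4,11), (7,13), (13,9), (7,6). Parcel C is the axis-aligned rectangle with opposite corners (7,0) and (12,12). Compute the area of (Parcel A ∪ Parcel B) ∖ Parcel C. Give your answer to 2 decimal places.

34.83

|Parcel A ∪ Parcel B| = 62.
|(Parcel A ∪ Parcel B) ∩ Parcel C| = 27.1667.
|(Parcel A ∪ Parcel B) ∖ Parcel C| = 62 − 27.1667 = 34.83.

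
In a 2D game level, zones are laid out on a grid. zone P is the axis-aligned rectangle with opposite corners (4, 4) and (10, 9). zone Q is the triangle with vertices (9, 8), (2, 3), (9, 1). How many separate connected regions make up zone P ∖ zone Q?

1

zone P ∖ zone Q is a single connected region.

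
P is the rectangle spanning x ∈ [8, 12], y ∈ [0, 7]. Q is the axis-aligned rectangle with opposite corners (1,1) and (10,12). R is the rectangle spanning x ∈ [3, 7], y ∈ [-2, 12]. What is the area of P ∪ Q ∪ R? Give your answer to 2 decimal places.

127.00

By inclusion–exclusion:
Individual areas: |P| = 28, |Q| = 99, |R| = 56.
|P∩Q|: x∈[8,10], y∈[1,7] → 2·6 = 12.
|P∩R| = 0 (no overlap).
|Q∩R|: x∈[3,7], y∈[1,12] → 4·11 = 44.
|P∩Q∩R| = 0.
|P ∪ Q ∪ R| = 183 − 56 + 0 = 127.00.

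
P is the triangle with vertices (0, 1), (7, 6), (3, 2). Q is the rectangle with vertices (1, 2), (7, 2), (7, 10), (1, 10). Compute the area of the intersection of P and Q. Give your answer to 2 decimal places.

3.20

The intersection is the polygon with vertices (7,6), (3,2), (1.4,2).
By the shoelace formula its area is 3.20.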